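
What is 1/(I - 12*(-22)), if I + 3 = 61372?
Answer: 1/61633 ≈ 1.6225e-5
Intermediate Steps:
I = 61369 (I = -3 + 61372 = 61369)
1/(I - 12*(-22)) = 1/(61369 - 12*(-22)) = 1/(61369 + 264) = 1/61633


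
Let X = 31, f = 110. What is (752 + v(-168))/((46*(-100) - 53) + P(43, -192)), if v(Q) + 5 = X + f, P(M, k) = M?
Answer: -444/2305 ≈ -0.19262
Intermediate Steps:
v(Q) = 136 (v(Q) = -5 + (31 + 110) = -5 + 141 = 136)
(752 + v(-168))/((46*(-100) - 53) + P(43, -192)) = (752 + 136)/((46*(-100) - 53) + 43) = 888/((-4600 - 53) + 43) = 888/(-4653 + 43) = 888/(-4610) = 888*(-1/4610) = -444/2305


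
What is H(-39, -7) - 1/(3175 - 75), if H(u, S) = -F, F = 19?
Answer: -58901/3100 ≈ -19.000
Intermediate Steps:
H(u, S) = -19 (H(u, S) = -1*19 = -19)
H(-39, -7) - 1/(3175 - 75) = -19 - 1/(3175 - 75) = -19 - 1/3100 = -58901/3100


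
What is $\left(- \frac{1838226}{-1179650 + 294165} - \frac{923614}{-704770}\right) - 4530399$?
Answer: $- \frac{282725347129773574}{62406326345} \approx -4.5304 \cdot 10^{6}$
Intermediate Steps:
$\left(- \frac{1838226}{-1179650 + 294165} - \frac{923614}{-704770}\right) - 4530399 = \left(- \frac{1838226}{-885485} - - \frac{461807}{352385}\right) - 4530399 = \left(\left(-1838226\right) \left(- \frac{1}{885485}\right) + \frac{461807}{352385}\right) - 4530399 = \left(\frac{1838226}{885485} + \frac{461807}{352385}\right) - 4530399 = \frac{211337288081}{62406326345} - 4530399 = - \frac{282725347129773574}{62406326345}$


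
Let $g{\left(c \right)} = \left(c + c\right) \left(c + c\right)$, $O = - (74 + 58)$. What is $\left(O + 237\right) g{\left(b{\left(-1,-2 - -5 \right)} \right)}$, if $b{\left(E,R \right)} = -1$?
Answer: $420$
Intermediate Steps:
$O = -132$ ($O = \left(-1\right) 132 = -132$)
$g{\left(c \right)} = 4 c^{2}$ ($g{\left(c \right)} = 2 c 2 c = 4 c^{2}$)
$\left(O + 237\right) g{\left(b{\left(-1,-2 - -5 \right)} \right)} = \left(-132 + 237\right) 4 \left(-1\right)^{2} = 105 \cdot 4 \cdot 1 = 105 \cdot 4 = 420$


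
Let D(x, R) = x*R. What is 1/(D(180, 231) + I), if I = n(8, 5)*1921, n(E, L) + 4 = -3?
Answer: 1/28133 ≈ 3.5545e-5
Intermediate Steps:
n(E, L) = -7 (n(E, L) = -4 - 3 = -7)
D(x, R) = R*x
I = -13447 (I = -7*1921 = -13447)
1/(D(180, 231) + I) = 1/(231*180 - 13447) = 1/(41580 - 13447) = 1/28133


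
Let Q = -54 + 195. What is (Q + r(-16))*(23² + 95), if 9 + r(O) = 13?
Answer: 90480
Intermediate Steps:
r(O) = 4 (r(O) = -9 + 13 = 4)
Q = 141
(Q + r(-16))*(23² + 95) = (141 + 4)*(23² + 95) = 145*(529 + 95) = 145*624 = 90480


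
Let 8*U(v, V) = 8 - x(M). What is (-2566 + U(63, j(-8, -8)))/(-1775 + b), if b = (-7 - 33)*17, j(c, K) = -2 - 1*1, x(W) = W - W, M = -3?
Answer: 513/491 ≈ 1.0448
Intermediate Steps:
x(W) = 0
j(c, K) = -3 (j(c, K) = -2 - 1 = -3)
b = -680 (b = -40*17 = -680)
U(v, V) = 1 (U(v, V) = (8 - 1*0)/8 = (8 + 0)/8 = (⅛)*8 = 1)
(-2566 + U(63, j(-8, -8)))/(-1775 + b) = (-2566 + 1)/(-1775 - 680) = -2565/(-2455) = -2565*(-1/2455) = 513/491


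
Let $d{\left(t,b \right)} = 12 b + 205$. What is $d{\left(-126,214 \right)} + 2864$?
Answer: $5637$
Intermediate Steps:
$d{\left(t,b \right)} = 205 + 12 b$
$d{\left(-126,214 \right)} + 2864 = \left(205 + 12 \cdot 214\right) + 2864 = \left(205 + 2568\right) + 2864 = 2773 + 2864 = 5637$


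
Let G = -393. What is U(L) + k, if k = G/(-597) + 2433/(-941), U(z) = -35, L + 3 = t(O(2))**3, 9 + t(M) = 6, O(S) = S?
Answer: -6914961/187259 ≈ -36.927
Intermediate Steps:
t(M) = -3 (t(M) = -9 + 6 = -3)
L = -30 (L = -3 + (-3)**3 = -3 - 27 = -30)
k = -360896/187259 (k = -393/(-597) + 2433/(-941) = -393*(-1/597) + 2433*(-1/941) = 131/199 - 2433/941 = -360896/187259 ≈ -1.9273)
U(L) + k = -35 - 360896/187259 = -6914961/187259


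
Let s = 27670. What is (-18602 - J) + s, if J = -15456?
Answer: 24524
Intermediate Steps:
(-18602 - J) + s = (-18602 - 1*(-15456)) + 27670 = (-18602 + 15456) + 27670 = -3146 + 27670 = 24524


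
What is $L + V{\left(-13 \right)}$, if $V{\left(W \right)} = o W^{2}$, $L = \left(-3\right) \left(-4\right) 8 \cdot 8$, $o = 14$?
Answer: $3134$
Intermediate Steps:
$L = 768$ ($L = 12 \cdot 8 \cdot 8 = 96 \cdot 8 = 768$)
$V{\left(W \right)} = 14 W^{2}$
$L + V{\left(-13 \right)} = 768 + 14 \left(-13\right)^{2} = 768 + 14 \cdot 169 = 768 + 2366 = 3134$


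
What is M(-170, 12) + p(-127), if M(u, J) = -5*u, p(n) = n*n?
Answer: 16979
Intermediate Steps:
p(n) = n²
M(-170, 12) + p(-127) = -5*(-170) + (-127)² = 850 + 16129 = 16979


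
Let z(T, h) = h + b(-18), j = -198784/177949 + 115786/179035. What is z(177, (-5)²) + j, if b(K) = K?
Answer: 208028403979/31859099215 ≈ 6.5296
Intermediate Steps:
j = -14985290526/31859099215 (j = -198784*1/177949 + 115786*(1/179035) = -198784/177949 + 115786/179035 = -14985290526/31859099215 ≈ -0.47036)
z(T, h) = -18 + h (z(T, h) = h - 18 = -18 + h)
z(177, (-5)²) + j = (-18 + (-5)²) - 14985290526/31859099215 = (-18 + 25) - 14985290526/31859099215 = 7 - 14985290526/31859099215 = 208028403979/31859099215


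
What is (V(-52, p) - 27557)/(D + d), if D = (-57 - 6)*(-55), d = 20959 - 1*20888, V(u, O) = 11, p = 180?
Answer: -13773/1768 ≈ -7.7902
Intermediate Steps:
d = 71 (d = 20959 - 20888 = 71)
D = 3465 (D = -63*(-55) = 3465)
(V(-52, p) - 27557)/(D + d) = (11 - 27557)/(3465 + 71) = -27546/3536 = -27546*1/3536 = -13773/1768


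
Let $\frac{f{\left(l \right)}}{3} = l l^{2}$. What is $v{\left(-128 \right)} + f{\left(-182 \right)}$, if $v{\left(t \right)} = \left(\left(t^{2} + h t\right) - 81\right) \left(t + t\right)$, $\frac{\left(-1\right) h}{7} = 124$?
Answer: $-50701896$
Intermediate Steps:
$h = -868$ ($h = \left(-7\right) 124 = -868$)
$f{\left(l \right)} = 3 l^{3}$ ($f{\left(l \right)} = 3 l l^{2} = 3 l^{3}$)
$v{\left(t \right)} = 2 t \left(-81 + t^{2} - 868 t\right)$ ($v{\left(t \right)} = \left(\left(t^{2} - 868 t\right) - 81\right) \left(t + t\right) = \left(-81 + t^{2} - 868 t\right) 2 t = 2 t \left(-81 + t^{2} - 868 t\right)$)
$v{\left(-128 \right)} + f{\left(-182 \right)} = 2 \left(-128\right) \left(-81 + \left(-128\right)^{2} - -111104\right) + 3 \left(-182\right)^{3} = 2 \left(-128\right) \left(-81 + 16384 + 111104\right) + 3 \left(-6028568\right) = 2 \left(-128\right) 127407 - 18085704 = -32616192 - 18085704 = -50701896$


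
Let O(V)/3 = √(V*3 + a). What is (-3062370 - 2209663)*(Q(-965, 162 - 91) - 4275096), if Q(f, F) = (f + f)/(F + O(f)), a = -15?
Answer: 703898966622818798/31231 - 30525071070*I*√2910/31231 ≈ 2.2538e+13 - 5.2725e+7*I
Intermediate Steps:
O(V) = 3*√(-15 + 3*V) (O(V) = 3*√(V*3 - 15) = 3*√(3*V - 15) = 3*√(-15 + 3*V))
Q(f, F) = 2*f/(F + 3*√(-15 + 3*f)) (Q(f, F) = (f + f)/(F + 3*√(-15 + 3*f)) = (2*f)/(F + 3*√(-15 + 3*f)) = 2*f/(F + 3*√(-15 + 3*f)))
(-3062370 - 2209663)*(Q(-965, 162 - 91) - 4275096) = (-3062370 - 2209663)*(2*(-965)/((162 - 91) + 3*√3*√(-5 - 965)) - 4275096) = -5272033*(2*(-965)/(71 + 3*√3*√(-970)) - 4275096) = -5272033*(2*(-965)/(71 + 3*√3*(I*√970)) - 4275096) = -5272033*(2*(-965)/(71 + 3*I*√2910) - 4275096) = -5272033*(-1930/(71 + 3*I*√2910) - 4275096) = -5272033*(-4275096 - 1930/(71 + 3*I*√2910)) = 22538447190168 + 10175023690/(71 + 3*I*√2910)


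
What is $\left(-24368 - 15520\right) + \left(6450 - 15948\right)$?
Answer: $-49386$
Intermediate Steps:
$\left(-24368 - 15520\right) + \left(6450 - 15948\right) = -39888 + \left(6450 - 15948\right) = -39888 - 9498 = -49386$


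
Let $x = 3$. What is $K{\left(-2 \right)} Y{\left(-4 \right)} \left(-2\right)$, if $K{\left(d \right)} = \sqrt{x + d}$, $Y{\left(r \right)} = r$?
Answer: $8$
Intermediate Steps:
$K{\left(d \right)} = \sqrt{3 + d}$
$K{\left(-2 \right)} Y{\left(-4 \right)} \left(-2\right) = \sqrt{3 - 2} \left(-4\right) \left(-2\right) = \sqrt{1} \left(-4\right) \left(-2\right) = 1 \left(-4\right) \left(-2\right) = \left(-4\right) \left(-2\right) = 8$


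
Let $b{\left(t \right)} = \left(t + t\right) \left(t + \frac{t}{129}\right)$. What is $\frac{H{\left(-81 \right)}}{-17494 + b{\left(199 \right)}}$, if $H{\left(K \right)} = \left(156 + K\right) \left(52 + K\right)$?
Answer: $- \frac{280575}{8039534} \approx -0.034899$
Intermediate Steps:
$b{\left(t \right)} = \frac{260 t^{2}}{129}$ ($b{\left(t \right)} = 2 t \left(t + t \frac{1}{129}\right) = 2 t \left(t + \frac{t}{129}\right) = 2 t \frac{130 t}{129} = \frac{260 t^{2}}{129}$)
$H{\left(K \right)} = \left(52 + K\right) \left(156 + K\right)$
$\frac{H{\left(-81 \right)}}{-17494 + b{\left(199 \right)}} = \frac{8112 + \left(-81\right)^{2} + 208 \left(-81\right)}{-17494 + \frac{260 \cdot 199^{2}}{129}} = \frac{8112 + 6561 - 16848}{-17494 + \frac{260}{129} \cdot 39601} = - \frac{2175}{-17494 + \frac{10296260}{129}} = - \frac{2175}{\frac{8039534}{129}} = \left(-2175\right) \frac{129}{8039534} = - \frac{280575}{8039534}$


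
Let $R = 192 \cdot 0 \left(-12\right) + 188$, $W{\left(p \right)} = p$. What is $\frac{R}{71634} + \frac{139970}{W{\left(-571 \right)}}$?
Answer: $- \frac{5013251816}{20451507} \approx -245.13$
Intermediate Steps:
$R = 188$ ($R = 192 \cdot 0 + 188 = 0 + 188 = 188$)
$\frac{R}{71634} + \frac{139970}{W{\left(-571 \right)}} = \frac{188}{71634} + \frac{139970}{-571} = 188 \cdot \frac{1}{71634} + 139970 \left(- \frac{1}{571}\right) = \frac{94}{35817} - \frac{139970}{571} = - \frac{5013251816}{20451507}$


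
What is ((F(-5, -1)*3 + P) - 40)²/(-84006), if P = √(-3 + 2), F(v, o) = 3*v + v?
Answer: -1111/9334 + 100*I/42003 ≈ -0.11903 + 0.0023808*I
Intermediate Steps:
F(v, o) = 4*v
P = I (P = √(-1) = I ≈ 1.0*I)
((F(-5, -1)*3 + P) - 40)²/(-84006) = (((4*(-5))*3 + I) - 40)²/(-84006) = ((-20*3 + I) - 40)²*(-1/84006) = ((-60 + I) - 40)²*(-1/84006) = (-100 + I)²*(-1/84006) = -(-100 + I)²/84006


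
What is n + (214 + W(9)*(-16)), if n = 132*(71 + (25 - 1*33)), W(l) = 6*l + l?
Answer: 7522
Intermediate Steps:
W(l) = 7*l
n = 8316 (n = 132*(71 + (25 - 33)) = 132*(71 - 8) = 132*63 = 8316)
n + (214 + W(9)*(-16)) = 8316 + (214 + (7*9)*(-16)) = 8316 + (214 + 63*(-16)) = 8316 + (214 - 1008) = 8316 - 794 = 7522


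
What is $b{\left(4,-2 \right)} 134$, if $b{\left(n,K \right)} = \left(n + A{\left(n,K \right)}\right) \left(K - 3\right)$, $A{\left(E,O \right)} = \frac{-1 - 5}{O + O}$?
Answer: $-3685$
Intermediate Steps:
$A{\left(E,O \right)} = - \frac{3}{O}$ ($A{\left(E,O \right)} = - \frac{6}{2 O} = - 6 \frac{1}{2 O} = - \frac{3}{O}$)
$b{\left(n,K \right)} = \left(-3 + K\right) \left(n - \frac{3}{K}\right)$ ($b{\left(n,K \right)} = \left(n - \frac{3}{K}\right) \left(K - 3\right) = \left(n - \frac{3}{K}\right) \left(-3 + K\right) = \left(-3 + K\right) \left(n - \frac{3}{K}\right)$)
$b{\left(4,-2 \right)} 134 = \left(-3 - 12 + \frac{9}{-2} - 8\right) 134 = \left(-3 - 12 + 9 \left(- \frac{1}{2}\right) - 8\right) 134 = \left(-3 - 12 - \frac{9}{2} - 8\right) 134 = \left(- \frac{55}{2}\right) 134 = -3685$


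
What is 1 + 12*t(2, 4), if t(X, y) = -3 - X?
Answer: -59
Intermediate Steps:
1 + 12*t(2, 4) = 1 + 12*(-3 - 1*2) = 1 + 12*(-3 - 2) = 1 + 12*(-5) = 1 - 60 = -59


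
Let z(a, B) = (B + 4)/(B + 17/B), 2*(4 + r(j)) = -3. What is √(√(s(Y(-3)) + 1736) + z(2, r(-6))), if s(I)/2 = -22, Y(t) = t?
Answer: √(77 + 2646*√47)/21 ≈ 6.4272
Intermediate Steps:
r(j) = -11/2 (r(j) = -4 + (½)*(-3) = -4 - 3/2 = -11/2)
s(I) = -44 (s(I) = 2*(-22) = -44)
z(a, B) = (4 + B)/(B + 17/B)
√(√(s(Y(-3)) + 1736) + z(2, r(-6))) = √(√(-44 + 1736) - 11*(4 - 11/2)/(2*(17 + (-11/2)²))) = √(√1692 - 11/2*(-3/2)/(17 + 121/4)) = √(6*√47 - 11/2*(-3/2)/189/4) = √(6*√47 - 11/2*4/189*(-3/2)) = √(6*√47 + 11/63) = √(11/63 + 6*√47)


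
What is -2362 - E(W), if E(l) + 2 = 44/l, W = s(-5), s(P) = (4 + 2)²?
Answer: -21251/9 ≈ -2361.2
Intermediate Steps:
s(P) = 36 (s(P) = 6² = 36)
W = 36
E(l) = -2 + 44/l
-2362 - E(W) = -2362 - (-2 + 44/36) = -2362 - (-2 + 44*(1/36)) = -2362 - (-2 + 11/9) = -2362 - 1*(-7/9) = -2362 + 7/9 = -21251/9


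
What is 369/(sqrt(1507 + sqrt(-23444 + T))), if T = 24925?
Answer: 369/sqrt(1507 + sqrt(1481)) ≈ 9.3863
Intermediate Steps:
369/(sqrt(1507 + sqrt(-23444 + T))) = 369/(sqrt(1507 + sqrt(-23444 + 24925))) = 369/(sqrt(1507 + sqrt(1481))) = 369/sqrt(1507 + sqrt(1481))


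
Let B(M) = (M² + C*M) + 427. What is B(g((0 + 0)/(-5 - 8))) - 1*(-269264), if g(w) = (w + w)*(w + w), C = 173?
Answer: 269691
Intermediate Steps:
g(w) = 4*w² (g(w) = (2*w)*(2*w) = 4*w²)
B(M) = 427 + M² + 173*M (B(M) = (M² + 173*M) + 427 = 427 + M² + 173*M)
B(g((0 + 0)/(-5 - 8))) - 1*(-269264) = (427 + (4*((0 + 0)/(-5 - 8))²)² + 173*(4*((0 + 0)/(-5 - 8))²)) - 1*(-269264) = (427 + (4*(0/(-13))²)² + 173*(4*(0/(-13))²)) + 269264 = (427 + (4*(0*(-1/13))²)² + 173*(4*(0*(-1/13))²)) + 269264 = (427 + (4*0²)² + 173*(4*0²)) + 269264 = (427 + (4*0)² + 173*(4*0)) + 269264 = (427 + 0² + 173*0) + 269264 = (427 + 0 + 0) + 269264 = 427 + 269264 = 269691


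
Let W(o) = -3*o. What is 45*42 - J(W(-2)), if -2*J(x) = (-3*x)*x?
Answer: 1836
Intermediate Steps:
J(x) = 3*x²/2 (J(x) = -(-3*x)*x/2 = -(-3)*x²/2 = 3*x²/2)
45*42 - J(W(-2)) = 45*42 - 3*(-3*(-2))²/2 = 1890 - 3*6²/2 = 1890 - 3*36/2 = 1890 - 1*54 = 1890 - 54 = 1836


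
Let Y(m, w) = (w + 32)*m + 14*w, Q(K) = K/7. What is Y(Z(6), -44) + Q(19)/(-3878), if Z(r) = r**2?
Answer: -28449027/27146 ≈ -1048.0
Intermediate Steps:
Q(K) = K/7 (Q(K) = K*(1/7) = K/7)
Y(m, w) = 14*w + m*(32 + w) (Y(m, w) = (32 + w)*m + 14*w = m*(32 + w) + 14*w = 14*w + m*(32 + w))
Y(Z(6), -44) + Q(19)/(-3878) = (14*(-44) + 32*6**2 + 6**2*(-44)) + ((1/7)*19)/(-3878) = (-616 + 32*36 + 36*(-44)) + (19/7)*(-1/3878) = (-616 + 1152 - 1584) - 19/27146 = -1048 - 19/27146 = -28449027/27146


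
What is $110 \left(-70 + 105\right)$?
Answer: $3850$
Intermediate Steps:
$110 \left(-70 + 105\right) = 110 \cdot 35 = 3850$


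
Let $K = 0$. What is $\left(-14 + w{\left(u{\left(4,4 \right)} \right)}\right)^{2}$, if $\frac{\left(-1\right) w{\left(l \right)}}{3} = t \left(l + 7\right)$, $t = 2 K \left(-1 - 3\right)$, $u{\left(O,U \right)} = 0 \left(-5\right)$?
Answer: $196$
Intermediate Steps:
$u{\left(O,U \right)} = 0$
$t = 0$ ($t = 2 \cdot 0 \left(-1 - 3\right) = 0 \left(-1 - 3\right) = 0 \left(-4\right) = 0$)
$w{\left(l \right)} = 0$ ($w{\left(l \right)} = - 3 \cdot 0 \left(l + 7\right) = - 3 \cdot 0 \left(7 + l\right) = \left(-3\right) 0 = 0$)
$\left(-14 + w{\left(u{\left(4,4 \right)} \right)}\right)^{2} = \left(-14 + 0\right)^{2} = \left(-14\right)^{2} = 196$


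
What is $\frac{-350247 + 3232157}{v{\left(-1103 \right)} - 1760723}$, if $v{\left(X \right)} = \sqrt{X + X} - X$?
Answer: $- \frac{2535533237100}{1548131273303} - \frac{1440955 i \sqrt{2206}}{1548131273303} \approx -1.6378 - 4.3717 \cdot 10^{-5} i$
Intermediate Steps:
$v{\left(X \right)} = - X + \sqrt{2} \sqrt{X}$ ($v{\left(X \right)} = \sqrt{2 X} - X = \sqrt{2} \sqrt{X} - X = - X + \sqrt{2} \sqrt{X}$)
$\frac{-350247 + 3232157}{v{\left(-1103 \right)} - 1760723} = \frac{-350247 + 3232157}{\left(\left(-1\right) \left(-1103\right) + \sqrt{2} \sqrt{-1103}\right) - 1760723} = \frac{2881910}{\left(1103 + \sqrt{2} i \sqrt{1103}\right) - 1760723} = \frac{2881910}{\left(1103 + i \sqrt{2206}\right) - 1760723} = \frac{2881910}{-1759620 + i \sqrt{2206}}$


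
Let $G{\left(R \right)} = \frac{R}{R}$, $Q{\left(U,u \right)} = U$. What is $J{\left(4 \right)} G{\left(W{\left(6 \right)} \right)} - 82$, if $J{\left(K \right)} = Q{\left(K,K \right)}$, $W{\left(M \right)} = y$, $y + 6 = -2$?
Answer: $-78$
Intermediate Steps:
$y = -8$ ($y = -6 - 2 = -8$)
$W{\left(M \right)} = -8$
$J{\left(K \right)} = K$
$G{\left(R \right)} = 1$
$J{\left(4 \right)} G{\left(W{\left(6 \right)} \right)} - 82 = 4 \cdot 1 - 82 = 4 - 82 = -78$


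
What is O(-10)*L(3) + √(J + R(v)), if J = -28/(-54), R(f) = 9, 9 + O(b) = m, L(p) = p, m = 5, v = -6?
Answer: -12 + √771/9 ≈ -8.9148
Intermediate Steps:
O(b) = -4 (O(b) = -9 + 5 = -4)
J = 14/27 (J = -28*(-1/54) = 14/27 ≈ 0.51852)
O(-10)*L(3) + √(J + R(v)) = -4*3 + √(14/27 + 9) = -12 + √(257/27) = -12 + √771/9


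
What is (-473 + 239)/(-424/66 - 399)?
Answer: 7722/13379 ≈ 0.57717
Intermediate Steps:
(-473 + 239)/(-424/66 - 399) = -234/(-424*1/66 - 399) = -234/(-212/33 - 399) = -234/(-13379/33) = -234*(-33/13379) = 7722/13379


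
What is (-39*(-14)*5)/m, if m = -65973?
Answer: -910/21991 ≈ -0.041381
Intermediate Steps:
(-39*(-14)*5)/m = (-39*(-14)*5)/(-65973) = (546*5)*(-1/65973) = 2730*(-1/65973) = -910/21991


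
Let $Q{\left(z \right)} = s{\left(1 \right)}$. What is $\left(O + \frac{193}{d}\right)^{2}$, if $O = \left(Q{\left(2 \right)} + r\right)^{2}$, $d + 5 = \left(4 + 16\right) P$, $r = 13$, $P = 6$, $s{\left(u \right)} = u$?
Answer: $\frac{516789289}{13225} \approx 39077.0$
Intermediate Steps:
$d = 115$ ($d = -5 + \left(4 + 16\right) 6 = -5 + 20 \cdot 6 = -5 + 120 = 115$)
$Q{\left(z \right)} = 1$
$O = 196$ ($O = \left(1 + 13\right)^{2} = 14^{2} = 196$)
$\left(O + \frac{193}{d}\right)^{2} = \left(196 + \frac{193}{115}\right)^{2} = \left(\frac{22733}{115}\right)^{2} = \frac{516789289}{13225}$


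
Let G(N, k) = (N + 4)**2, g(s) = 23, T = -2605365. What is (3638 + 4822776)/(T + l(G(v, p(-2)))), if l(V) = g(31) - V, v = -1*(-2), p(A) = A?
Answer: -2413207/1302689 ≈ -1.8525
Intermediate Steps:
v = 2
G(N, k) = (4 + N)**2
l(V) = 23 - V
(3638 + 4822776)/(T + l(G(v, p(-2)))) = (3638 + 4822776)/(-2605365 + (23 - (4 + 2)**2)) = 4826414/(-2605365 + (23 - 1*6**2)) = 4826414/(-2605365 + (23 - 1*36)) = 4826414/(-2605365 + (23 - 36)) = 4826414/(-2605365 - 13) = 4826414/(-2605378) = 4826414*(-1/2605378) = -2413207/1302689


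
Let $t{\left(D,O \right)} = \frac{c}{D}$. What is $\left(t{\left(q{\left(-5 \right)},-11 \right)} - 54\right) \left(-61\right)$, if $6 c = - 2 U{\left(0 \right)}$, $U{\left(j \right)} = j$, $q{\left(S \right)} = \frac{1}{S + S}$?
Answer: $3294$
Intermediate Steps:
$q{\left(S \right)} = \frac{1}{2 S}$
$c = 0$ ($c = \frac{\left(-2\right) 0}{6} = \frac{1}{6} \cdot 0 = 0$)
$t{\left(D,O \right)} = 0$ ($t{\left(D,O \right)} = \frac{0}{D} = 0$)
$\left(t{\left(q{\left(-5 \right)},-11 \right)} - 54\right) \left(-61\right) = \left(0 - 54\right) \left(-61\right) = \left(-54\right) \left(-61\right) = 3294$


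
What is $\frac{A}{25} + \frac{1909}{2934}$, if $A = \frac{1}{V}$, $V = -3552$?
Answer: $\frac{28252711}{43423200} \approx 0.65064$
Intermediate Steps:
$A = - \frac{1}{3552}$ ($A = \frac{1}{-3552} = - \frac{1}{3552} \approx -0.00028153$)
$\frac{A}{25} + \frac{1909}{2934} = - \frac{1}{3552 \cdot 25} + \frac{1909}{2934} = \left(- \frac{1}{3552}\right) \frac{1}{25} + 1909 \cdot \frac{1}{2934} = - \frac{1}{88800} + \frac{1909}{2934} = \frac{28252711}{43423200}$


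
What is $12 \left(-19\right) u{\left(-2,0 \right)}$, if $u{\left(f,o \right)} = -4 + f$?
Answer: $1368$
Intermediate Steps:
$12 \left(-19\right) u{\left(-2,0 \right)} = 12 \left(-19\right) \left(-4 - 2\right) = \left(-228\right) \left(-6\right) = 1368$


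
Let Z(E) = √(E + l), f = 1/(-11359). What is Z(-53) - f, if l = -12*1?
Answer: 1/11359 + I*√65 ≈ 8.8036e-5 + 8.0623*I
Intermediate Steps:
l = -12
f = -1/11359 ≈ -8.8036e-5
Z(E) = √(-12 + E) (Z(E) = √(E - 12) = √(-12 + E))
Z(-53) - f = √(-12 - 53) - 1*(-1/11359) = √(-65) + 1/11359 = I*√65 + 1/11359 = 1/11359 + I*√65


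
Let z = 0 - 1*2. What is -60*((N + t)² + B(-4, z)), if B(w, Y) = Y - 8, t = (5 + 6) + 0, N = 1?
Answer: -8040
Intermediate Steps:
z = -2 (z = 0 - 2 = -2)
t = 11 (t = 11 + 0 = 11)
B(w, Y) = -8 + Y
-60*((N + t)² + B(-4, z)) = -60*((1 + 11)² + (-8 - 2)) = -60*(12² - 10) = -60*(144 - 10) = -60*134 = -8040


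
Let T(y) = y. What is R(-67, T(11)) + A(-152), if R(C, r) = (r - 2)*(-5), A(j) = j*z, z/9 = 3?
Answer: -4149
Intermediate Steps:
z = 27 (z = 9*3 = 27)
A(j) = 27*j (A(j) = j*27 = 27*j)
R(C, r) = 10 - 5*r (R(C, r) = (-2 + r)*(-5) = 10 - 5*r)
R(-67, T(11)) + A(-152) = (10 - 5*11) + 27*(-152) = (10 - 55) - 4104 = -45 - 4104 = -4149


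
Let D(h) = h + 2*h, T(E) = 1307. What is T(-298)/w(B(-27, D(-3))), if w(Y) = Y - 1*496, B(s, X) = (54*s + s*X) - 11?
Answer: -1307/1722 ≈ -0.75900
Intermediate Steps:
D(h) = 3*h
B(s, X) = -11 + 54*s + X*s (B(s, X) = (54*s + X*s) - 11 = -11 + 54*s + X*s)
w(Y) = -496 + Y (w(Y) = Y - 496 = -496 + Y)
T(-298)/w(B(-27, D(-3))) = 1307/(-496 + (-11 + 54*(-27) + (3*(-3))*(-27))) = 1307/(-496 + (-11 - 1458 - 9*(-27))) = 1307/(-496 + (-11 - 1458 + 243)) = 1307/(-496 - 1226) = 1307/(-1722) = 1307*(-1/1722) = -1307/1722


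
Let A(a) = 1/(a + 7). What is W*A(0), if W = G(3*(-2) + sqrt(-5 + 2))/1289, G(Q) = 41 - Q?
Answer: 47/9023 - I*sqrt(3)/9023 ≈ 0.0052089 - 0.00019196*I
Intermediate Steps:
A(a) = 1/(7 + a)
W = 47/1289 - I*sqrt(3)/1289 (W = (41 - (3*(-2) + sqrt(-5 + 2)))/1289 = (41 - (-6 + sqrt(-3)))*(1/1289) = (41 - (-6 + I*sqrt(3)))*(1/1289) = (41 + (6 - I*sqrt(3)))*(1/1289) = (47 - I*sqrt(3))*(1/1289) = 47/1289 - I*sqrt(3)/1289 ≈ 0.036462 - 0.0013437*I)
W*A(0) = (47/1289 - I*sqrt(3)/1289)/(7 + 0) = (47/1289 - I*sqrt(3)/1289)/7 = (47/1289 - I*sqrt(3)/1289)*(1/7) = 47/9023 - I*sqrt(3)/9023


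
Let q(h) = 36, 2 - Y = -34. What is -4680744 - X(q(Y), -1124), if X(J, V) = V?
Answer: -4679620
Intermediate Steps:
Y = 36 (Y = 2 - 1*(-34) = 2 + 34 = 36)
-4680744 - X(q(Y), -1124) = -4680744 - 1*(-1124) = -4680744 + 1124 = -4679620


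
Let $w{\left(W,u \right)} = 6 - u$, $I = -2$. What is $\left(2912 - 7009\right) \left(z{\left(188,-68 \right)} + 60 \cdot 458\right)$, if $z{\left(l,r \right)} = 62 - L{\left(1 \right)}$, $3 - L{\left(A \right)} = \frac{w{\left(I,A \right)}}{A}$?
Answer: $-112847768$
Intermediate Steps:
$L{\left(A \right)} = 3 - \frac{6 - A}{A}$
$z{\left(l,r \right)} = 64$ ($z{\left(l,r \right)} = 62 - \left(4 - \frac{6}{1}\right) = 62 - \left(4 - 6\right) = 62 - -2 = 62 + 2 = 64$)
$\left(2912 - 7009\right) \left(z{\left(188,-68 \right)} + 60 \cdot 458\right) = \left(2912 - 7009\right) \left(64 + 60 \cdot 458\right) = \left(2912 - 7009\right) \left(64 + 27480\right) = \left(2912 - 7009\right) 27544 = \left(-4097\right) 27544 = -112847768$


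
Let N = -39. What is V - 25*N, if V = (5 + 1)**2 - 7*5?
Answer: 976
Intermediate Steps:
V = 1 (V = 6**2 - 1*35 = 36 - 35 = 1)
V - 25*N = 1 - 25*(-39) = 1 + 975 = 976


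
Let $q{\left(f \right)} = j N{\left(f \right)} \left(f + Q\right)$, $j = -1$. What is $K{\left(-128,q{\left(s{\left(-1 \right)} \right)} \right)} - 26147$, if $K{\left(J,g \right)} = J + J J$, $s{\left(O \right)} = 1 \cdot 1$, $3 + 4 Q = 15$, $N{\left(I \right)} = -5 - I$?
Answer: $-9891$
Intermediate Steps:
$Q = 3$ ($Q = - \frac{3}{4} + \frac{1}{4} \cdot 15 = - \frac{3}{4} + \frac{15}{4} = 3$)
$s{\left(O \right)} = 1$
$q{\left(f \right)} = \left(3 + f\right) \left(5 + f\right)$ ($q{\left(f \right)} = - (-5 - f) \left(f + 3\right) = \left(5 + f\right) \left(3 + f\right) = \left(3 + f\right) \left(5 + f\right)$)
$K{\left(J,g \right)} = J + J^{2}$
$K{\left(-128,q{\left(s{\left(-1 \right)} \right)} \right)} - 26147 = - 128 \left(1 - 128\right) - 26147 = \left(-128\right) \left(-127\right) - 26147 = 16256 - 26147 = -9891$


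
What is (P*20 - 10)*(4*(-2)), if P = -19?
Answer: 3120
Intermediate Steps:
(P*20 - 10)*(4*(-2)) = (-19*20 - 10)*(4*(-2)) = (-380 - 10)*(-8) = -390*(-8) = 3120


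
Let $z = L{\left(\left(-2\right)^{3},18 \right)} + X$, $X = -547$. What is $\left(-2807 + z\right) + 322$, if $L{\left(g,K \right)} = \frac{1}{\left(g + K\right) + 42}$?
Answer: $- \frac{157663}{52} \approx -3032.0$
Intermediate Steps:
$L{\left(g,K \right)} = \frac{1}{42 + K + g}$ ($L{\left(g,K \right)} = \frac{1}{\left(K + g\right) + 42} = \frac{1}{42 + K + g}$)
$z = - \frac{28443}{52}$ ($z = \frac{1}{42 + 18 + \left(-2\right)^{3}} - 547 = \frac{1}{42 + 18 - 8} - 547 = \frac{1}{52} - 547 = - \frac{28443}{52} \approx -546.98$)
$\left(-2807 + z\right) + 322 = \left(-2807 - \frac{28443}{52}\right) + 322 = - \frac{174407}{52} + 322 = - \frac{157663}{52}$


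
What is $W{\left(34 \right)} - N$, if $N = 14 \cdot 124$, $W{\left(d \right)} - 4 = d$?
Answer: $-1698$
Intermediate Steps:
$W{\left(d \right)} = 4 + d$
$N = 1736$
$W{\left(34 \right)} - N = \left(4 + 34\right) - 1736 = 38 - 1736 = -1698$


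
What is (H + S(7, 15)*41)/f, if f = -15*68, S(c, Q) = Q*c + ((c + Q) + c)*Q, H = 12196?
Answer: -8584/255 ≈ -33.663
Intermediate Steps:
S(c, Q) = Q*c + Q*(Q + 2*c) (S(c, Q) = Q*c + ((Q + c) + c)*Q = Q*c + (Q + 2*c)*Q = Q*c + Q*(Q + 2*c))
f = -1020
(H + S(7, 15)*41)/f = (12196 + (15*(15 + 3*7))*41)/(-1020) = (12196 + (15*(15 + 21))*41)*(-1/1020) = (12196 + (15*36)*41)*(-1/1020) = (12196 + 540*41)*(-1/1020) = (12196 + 22140)*(-1/1020) = 34336*(-1/1020) = -8584/255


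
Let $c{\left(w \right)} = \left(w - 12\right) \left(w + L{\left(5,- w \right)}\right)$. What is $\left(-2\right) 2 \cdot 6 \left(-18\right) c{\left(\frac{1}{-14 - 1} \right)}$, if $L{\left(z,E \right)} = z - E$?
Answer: $- \frac{634224}{25} \approx -25369.0$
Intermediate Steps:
$c{\left(w \right)} = \left(-12 + w\right) \left(5 + 2 w\right)$ ($c{\left(w \right)} = \left(w - 12\right) \left(w - \left(-5 - w\right)\right) = \left(-12 + w\right) \left(w + \left(5 + w\right)\right) = \left(-12 + w\right) \left(5 + 2 w\right)$)
$\left(-2\right) 2 \cdot 6 \left(-18\right) c{\left(\frac{1}{-14 - 1} \right)} = \left(-2\right) 2 \cdot 6 \left(-18\right) \left(-60 - \frac{19}{-14 - 1} + 2 \left(\frac{1}{-14 - 1}\right)^{2}\right) = \left(-4\right) 6 \left(-18\right) \left(-60 - \frac{19}{-15} + 2 \left(\frac{1}{-15}\right)^{2}\right) = \left(-24\right) \left(-18\right) \left(-60 - - \frac{19}{15} + 2 \left(- \frac{1}{15}\right)^{2}\right) = 432 \left(-60 + \frac{19}{15} + 2 \cdot \frac{1}{225}\right) = 432 \left(-60 + \frac{19}{15} + \frac{2}{225}\right) = 432 \left(- \frac{13213}{225}\right) = - \frac{634224}{25}$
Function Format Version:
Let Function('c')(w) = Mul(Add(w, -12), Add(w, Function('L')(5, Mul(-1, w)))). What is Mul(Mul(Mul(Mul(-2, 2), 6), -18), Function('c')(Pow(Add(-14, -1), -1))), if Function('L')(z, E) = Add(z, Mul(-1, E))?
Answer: Rational(-634224, 25) ≈ -25369.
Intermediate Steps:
Function('c')(w) = Mul(Add(-12, w), Add(5, Mul(2, w))) (Function('c')(w) = Mul(Add(w, -12), Add(w, Add(5, Mul(-1, Mul(-1, w))))) = Mul(Add(-12, w), Add(w, Add(5, w))) = Mul(Add(-12, w), Add(5, Mul(2, w))))
Mul(Mul(Mul(Mul(-2, 2), 6), -18), Function('c')(Pow(Add(-14, -1), -1))) = Mul(Mul(Mul(Mul(-2, 2), 6), -18), Add(-60, Mul(-19, Pow(Add(-14, -1), -1)), Mul(2, Pow(Pow(Add(-14, -1), -1), 2)))) = Mul(Mul(Mul(-4, 6), -18), Add(-60, Mul(-19, Pow(-15, -1)), Mul(2, Pow(Pow(-15, -1), 2)))) = Mul(Mul(-24, -18), Add(-60, Mul(-19, Rational(-1, 15)), Mul(2, Pow(Rational(-1, 15), 2)))) = Mul(432, Add(-60, Rational(19, 15), Mul(2, Rational(1, 225)))) = Mul(432, Add(-60, Rational(19, 15), Rational(2, 225))) = Mul(432, Rational(-13213, 225)) = Rational(-634224, 25)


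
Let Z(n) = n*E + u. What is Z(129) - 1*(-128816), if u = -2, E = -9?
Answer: 127653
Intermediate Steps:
Z(n) = -2 - 9*n (Z(n) = n*(-9) - 2 = -9*n - 2 = -2 - 9*n)
Z(129) - 1*(-128816) = (-2 - 9*129) - 1*(-128816) = (-2 - 1161) + 128816 = -1163 + 128816 = 127653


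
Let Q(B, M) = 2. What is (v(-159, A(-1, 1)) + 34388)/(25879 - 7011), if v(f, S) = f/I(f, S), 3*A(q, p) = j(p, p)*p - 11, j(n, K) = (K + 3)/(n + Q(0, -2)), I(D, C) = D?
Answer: 34389/18868 ≈ 1.8226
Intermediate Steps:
j(n, K) = (3 + K)/(2 + n) (j(n, K) = (K + 3)/(n + 2) = (3 + K)/(2 + n))
A(q, p) = -11/3 + p*(3 + p)/(3*(2 + p)) (A(q, p) = (((3 + p)/(2 + p))*p - 11)/3 = (p*(3 + p)/(2 + p) - 11)/3 = (-11 + p*(3 + p)/(2 + p))/3 = -11/3 + p*(3 + p)/(3*(2 + p)))
v(f, S) = 1 (v(f, S) = f/f = 1)
(v(-159, A(-1, 1)) + 34388)/(25879 - 7011) = (1 + 34388)/(25879 - 7011) = 34389/18868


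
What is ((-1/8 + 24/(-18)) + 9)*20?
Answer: 905/6 ≈ 150.83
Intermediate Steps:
((-1/8 + 24/(-18)) + 9)*20 = ((-1*⅛ + 24*(-1/18)) + 9)*20 = ((-⅛ - 4/3) + 9)*20 = (-35/24 + 9)*20 = (181/24)*20 = 905/6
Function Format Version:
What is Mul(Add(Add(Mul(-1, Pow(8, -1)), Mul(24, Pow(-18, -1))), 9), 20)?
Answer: Rational(905, 6) ≈ 150.83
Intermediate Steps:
Mul(Add(Add(Mul(-1, Pow(8, -1)), Mul(24, Pow(-18, -1))), 9), 20) = Mul(Add(Add(Mul(-1, Rational(1, 8)), Mul(24, Rational(-1, 18))), 9), 20) = Mul(Add(Add(Rational(-1, 8), Rational(-4, 3)), 9), 20) = Mul(Add(Rational(-35, 24), 9), 20) = Mul(Rational(181, 24), 20) = Rational(905, 6)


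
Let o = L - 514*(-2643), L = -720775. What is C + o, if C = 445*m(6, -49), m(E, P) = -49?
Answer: 615922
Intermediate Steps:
C = -21805 (C = 445*(-49) = -21805)
o = 637727 (o = -720775 - 514*(-2643) = -720775 - 1*(-1358502) = -720775 + 1358502 = 637727)
C + o = -21805 + 637727 = 615922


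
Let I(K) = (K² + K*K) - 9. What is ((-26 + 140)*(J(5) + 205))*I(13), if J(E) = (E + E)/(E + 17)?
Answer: 84763560/11 ≈ 7.7058e+6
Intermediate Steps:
I(K) = -9 + 2*K² (I(K) = (K² + K²) - 9 = 2*K² - 9 = -9 + 2*K²)
J(E) = 2*E/(17 + E) (J(E) = (2*E)/(17 + E) = 2*E/(17 + E))
((-26 + 140)*(J(5) + 205))*I(13) = ((-26 + 140)*(2*5/(17 + 5) + 205))*(-9 + 2*13²) = (114*(2*5/22 + 205))*(-9 + 2*169) = (114*(2*5*(1/22) + 205))*(-9 + 338) = (114*(5/11 + 205))*329 = (114*(2260/11))*329 = (257640/11)*329 = 84763560/11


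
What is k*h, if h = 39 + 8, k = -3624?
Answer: -170328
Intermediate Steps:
h = 47
k*h = -3624*47 = -170328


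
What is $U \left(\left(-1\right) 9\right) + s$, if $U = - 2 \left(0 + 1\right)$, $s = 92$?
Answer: $110$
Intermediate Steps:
$U = -2$ ($U = \left(-2\right) 1 = -2$)
$U \left(\left(-1\right) 9\right) + s = - 2 \left(\left(-1\right) 9\right) + 92 = \left(-2\right) \left(-9\right) + 92 = 18 + 92 = 110$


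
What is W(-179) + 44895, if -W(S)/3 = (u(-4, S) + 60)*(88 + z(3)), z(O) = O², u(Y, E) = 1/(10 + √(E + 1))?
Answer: 3812010/139 + 291*I*√178/278 ≈ 27425.0 + 13.966*I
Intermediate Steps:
u(Y, E) = 1/(10 + √(1 + E))
W(S) = -17460 - 291/(10 + √(1 + S)) (W(S) = -3*(1/(10 + √(1 + S)) + 60)*(88 + 3²) = -3*(60 + 1/(10 + √(1 + S)))*(88 + 9) = -3*(60 + 1/(10 + √(1 + S)))*97 = -3*(5820 + 97/(10 + √(1 + S))) = -17460 - 291/(10 + √(1 + S)))
W(-179) + 44895 = 291*(-601 - 60*√(1 - 179))/(10 + √(1 - 179)) + 44895 = 291*(-601 - 60*I*√178)/(10 + √(-178)) + 44895 = 291*(-601 - 60*I*√178)/(10 + I*√178) + 44895 = 44895 + 291*(-601 - 60*I*√178)/(10 + I*√178)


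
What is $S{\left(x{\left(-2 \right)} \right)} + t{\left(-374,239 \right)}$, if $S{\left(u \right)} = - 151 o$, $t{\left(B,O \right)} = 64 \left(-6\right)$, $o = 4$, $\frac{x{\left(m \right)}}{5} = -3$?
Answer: $-988$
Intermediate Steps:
$x{\left(m \right)} = -15$ ($x{\left(m \right)} = 5 \left(-3\right) = -15$)
$t{\left(B,O \right)} = -384$
$S{\left(u \right)} = -604$ ($S{\left(u \right)} = \left(-151\right) 4 = -604$)
$S{\left(x{\left(-2 \right)} \right)} + t{\left(-374,239 \right)} = -604 - 384 = -988$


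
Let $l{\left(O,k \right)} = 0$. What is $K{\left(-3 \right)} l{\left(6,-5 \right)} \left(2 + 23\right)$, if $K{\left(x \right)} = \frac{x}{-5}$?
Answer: $0$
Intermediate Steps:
$K{\left(x \right)} = - \frac{x}{5}$ ($K{\left(x \right)} = x \left(- \frac{1}{5}\right) = - \frac{x}{5}$)
$K{\left(-3 \right)} l{\left(6,-5 \right)} \left(2 + 23\right) = \left(- \frac{1}{5}\right) \left(-3\right) 0 \left(2 + 23\right) = \frac{3}{5} \cdot 0 \cdot 25 = 0 \cdot 25 = 0$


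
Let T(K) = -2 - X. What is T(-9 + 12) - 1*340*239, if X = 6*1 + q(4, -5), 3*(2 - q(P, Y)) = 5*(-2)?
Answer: -243820/3 ≈ -81273.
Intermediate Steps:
q(P, Y) = 16/3 (q(P, Y) = 2 - 5*(-2)/3 = 2 - ⅓*(-10) = 2 + 10/3 = 16/3)
X = 34/3 (X = 6*1 + 16/3 = 6 + 16/3 = 34/3 ≈ 11.333)
T(K) = -40/3 (T(K) = -2 - 1*34/3 = -2 - 34/3 = -40/3)
T(-9 + 12) - 1*340*239 = -40/3 - 1*340*239 = -40/3 - 340*239 = -40/3 - 81260 = -243820/3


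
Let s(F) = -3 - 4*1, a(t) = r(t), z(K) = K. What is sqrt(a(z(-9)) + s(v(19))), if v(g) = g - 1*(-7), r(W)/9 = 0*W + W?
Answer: 2*I*sqrt(22) ≈ 9.3808*I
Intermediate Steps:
r(W) = 9*W (r(W) = 9*(0*W + W) = 9*(0 + W) = 9*W)
a(t) = 9*t
v(g) = 7 + g (v(g) = g + 7 = 7 + g)
s(F) = -7 (s(F) = -3 - 4 = -7)
sqrt(a(z(-9)) + s(v(19))) = sqrt(9*(-9) - 7) = sqrt(-81 - 7) = sqrt(-88) = 2*I*sqrt(22)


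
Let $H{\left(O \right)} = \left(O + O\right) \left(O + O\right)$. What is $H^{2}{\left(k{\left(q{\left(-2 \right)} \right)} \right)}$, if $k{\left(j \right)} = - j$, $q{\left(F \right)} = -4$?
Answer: $4096$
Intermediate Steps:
$H{\left(O \right)} = 4 O^{2}$ ($H{\left(O \right)} = 2 O 2 O = 4 O^{2}$)
$H^{2}{\left(k{\left(q{\left(-2 \right)} \right)} \right)} = \left(4 \left(\left(-1\right) \left(-4\right)\right)^{2}\right)^{2} = \left(4 \cdot 4^{2}\right)^{2} = \left(4 \cdot 16\right)^{2} = 64^{2} = 4096$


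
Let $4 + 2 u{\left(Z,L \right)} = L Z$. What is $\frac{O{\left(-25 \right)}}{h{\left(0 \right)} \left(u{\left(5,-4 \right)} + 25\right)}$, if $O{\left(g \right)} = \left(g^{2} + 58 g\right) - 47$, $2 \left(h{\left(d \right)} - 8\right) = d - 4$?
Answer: $- \frac{436}{39} \approx -11.179$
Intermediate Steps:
$u{\left(Z,L \right)} = -2 + \frac{L Z}{2}$
$h{\left(d \right)} = 6 + \frac{d}{2}$ ($h{\left(d \right)} = 8 + \frac{d - 4}{2} = 8 + \frac{-4 + d}{2} = 8 + \left(-2 + \frac{d}{2}\right) = 6 + \frac{d}{2}$)
$O{\left(g \right)} = -47 + g^{2} + 58 g$
$\frac{O{\left(-25 \right)}}{h{\left(0 \right)} \left(u{\left(5,-4 \right)} + 25\right)} = \frac{-47 + \left(-25\right)^{2} + 58 \left(-25\right)}{\left(6 + \frac{1}{2} \cdot 0\right) \left(\left(-2 + \frac{1}{2} \left(-4\right) 5\right) + 25\right)} = \frac{-47 + 625 - 1450}{\left(6 + 0\right) \left(\left(-2 - 10\right) + 25\right)} = - \frac{872}{6 \left(-12 + 25\right)} = - \frac{872}{6 \cdot 13} = - \frac{872}{78} = \left(-872\right) \frac{1}{78} = - \frac{436}{39}$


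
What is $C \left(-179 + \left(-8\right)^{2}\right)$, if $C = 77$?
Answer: $-8855$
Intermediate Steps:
$C \left(-179 + \left(-8\right)^{2}\right) = 77 \left(-179 + \left(-8\right)^{2}\right) = 77 \left(-179 + 64\right) = 77 \left(-115\right) = -8855$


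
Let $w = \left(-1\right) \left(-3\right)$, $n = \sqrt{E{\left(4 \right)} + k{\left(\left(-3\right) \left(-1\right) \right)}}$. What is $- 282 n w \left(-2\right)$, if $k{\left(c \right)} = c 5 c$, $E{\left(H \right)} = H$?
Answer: $11844$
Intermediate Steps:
$k{\left(c \right)} = 5 c^{2}$ ($k{\left(c \right)} = 5 c c = 5 c^{2}$)
$n = 7$ ($n = \sqrt{4 + 5 \left(\left(-3\right) \left(-1\right)\right)^{2}} = \sqrt{4 + 5 \cdot 3^{2}} = \sqrt{4 + 5 \cdot 9} = \sqrt{4 + 45} = \sqrt{49} = 7$)
$w = 3$
$- 282 n w \left(-2\right) = - 282 \cdot 7 \cdot 3 \left(-2\right) = - 282 \cdot 21 \left(-2\right) = \left(-282\right) \left(-42\right) = 11844$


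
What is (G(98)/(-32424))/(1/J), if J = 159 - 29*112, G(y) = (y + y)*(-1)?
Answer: -21623/1158 ≈ -18.673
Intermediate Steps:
G(y) = -2*y (G(y) = (2*y)*(-1) = -2*y)
J = -3089 (J = 159 - 3248 = -3089)
(G(98)/(-32424))/(1/J) = (-2*98/(-32424))/(1/(-3089)) = (-196*(-1/32424))/(-1/3089) = (7/1158)*(-3089) = -21623/1158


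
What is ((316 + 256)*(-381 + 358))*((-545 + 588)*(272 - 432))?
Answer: 90513280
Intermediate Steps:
((316 + 256)*(-381 + 358))*((-545 + 588)*(272 - 432)) = (572*(-23))*(43*(-160)) = -13156*(-6880) = 90513280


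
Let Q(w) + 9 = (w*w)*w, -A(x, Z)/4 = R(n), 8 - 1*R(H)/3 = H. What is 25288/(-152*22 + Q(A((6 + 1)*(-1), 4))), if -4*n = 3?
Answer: -12644/580489 ≈ -0.021782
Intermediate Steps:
n = -¾ (n = -¼*3 = -¾ ≈ -0.75000)
R(H) = 24 - 3*H
A(x, Z) = -105 (A(x, Z) = -4*(24 - 3*(-¾)) = -4*(24 + 9/4) = -4*105/4 = -105)
Q(w) = -9 + w³ (Q(w) = -9 + (w*w)*w = -9 + w²*w = -9 + w³)
25288/(-152*22 + Q(A((6 + 1)*(-1), 4))) = 25288/(-152*22 + (-9 + (-105)³)) = 25288/(-3344 + (-9 - 1157625)) = 25288/(-3344 - 1157634) = 25288/(-1160978) = 25288*(-1/1160978) = -12644/580489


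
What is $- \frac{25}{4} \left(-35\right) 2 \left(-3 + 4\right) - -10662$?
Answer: $\frac{22199}{2} \approx 11100.0$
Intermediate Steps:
$- \frac{25}{4} \left(-35\right) 2 \left(-3 + 4\right) - -10662 = \left(-25\right) \frac{1}{4} \left(-35\right) 2 \cdot 1 + 10662 = \left(- \frac{25}{4}\right) \left(-35\right) 2 + 10662 = \frac{875}{4} \cdot 2 + 10662 = \frac{875}{2} + 10662 = \frac{22199}{2}$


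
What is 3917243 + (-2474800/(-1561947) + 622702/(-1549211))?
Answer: 412125676963964719/105208064079 ≈ 3.9172e+6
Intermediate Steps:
3917243 + (-2474800/(-1561947) + 622702/(-1549211)) = 3917243 + (-2474800*(-1/1561947) + 622702*(-1/1549211)) = 3917243 + (2474800/1561947 - 27074/67357) = 3917243 + 124406950522/105208064079 = 412125676963964719/105208064079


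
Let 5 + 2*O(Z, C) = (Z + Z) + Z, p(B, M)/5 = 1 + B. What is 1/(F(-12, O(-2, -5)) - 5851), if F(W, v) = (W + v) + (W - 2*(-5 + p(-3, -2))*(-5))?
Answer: -2/12061 ≈ -0.00016582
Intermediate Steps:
p(B, M) = 5 + 5*B (p(B, M) = 5*(1 + B) = 5 + 5*B)
O(Z, C) = -5/2 + 3*Z/2 (O(Z, C) = -5/2 + ((Z + Z) + Z)/2 = -5/2 + (2*Z + Z)/2 = -5/2 + (3*Z)/2 = -5/2 + 3*Z/2)
F(W, v) = -150 + v + 2*W (F(W, v) = (W + v) + (W - 2*(-5 + (5 + 5*(-3)))*(-5)) = (W + v) + (W - 2*(-5 + (5 - 15))*(-5)) = (W + v) + (W - 2*(-5 - 10)*(-5)) = (W + v) + (W - (-30)*(-5)) = (W + v) + (W - 2*75) = (W + v) + (W - 150) = (W + v) + (-150 + W) = -150 + v + 2*W)
1/(F(-12, O(-2, -5)) - 5851) = 1/((-150 + (-5/2 + (3/2)*(-2)) + 2*(-12)) - 5851) = 1/((-150 + (-5/2 - 3) - 24) - 5851) = 1/((-150 - 11/2 - 24) - 5851) = 1/(-359/2 - 5851) = 1/(-12061/2) = -2/12061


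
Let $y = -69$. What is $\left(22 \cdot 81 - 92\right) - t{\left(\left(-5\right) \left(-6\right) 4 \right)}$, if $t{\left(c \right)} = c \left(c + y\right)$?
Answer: $-4430$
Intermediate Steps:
$t{\left(c \right)} = c \left(-69 + c\right)$ ($t{\left(c \right)} = c \left(c - 69\right) = c \left(-69 + c\right)$)
$\left(22 \cdot 81 - 92\right) - t{\left(\left(-5\right) \left(-6\right) 4 \right)} = \left(22 \cdot 81 - 92\right) - \left(-5\right) \left(-6\right) 4 \left(-69 + \left(-5\right) \left(-6\right) 4\right) = \left(1782 - 92\right) - 30 \cdot 4 \left(-69 + 30 \cdot 4\right) = 1690 - 120 \left(-69 + 120\right) = 1690 - 120 \cdot 51 = 1690 - 6120 = -4430$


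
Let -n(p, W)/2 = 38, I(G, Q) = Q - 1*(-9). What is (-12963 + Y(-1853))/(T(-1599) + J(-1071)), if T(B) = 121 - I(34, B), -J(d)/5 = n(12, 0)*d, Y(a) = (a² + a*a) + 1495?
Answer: -6855750/405269 ≈ -16.917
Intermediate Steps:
I(G, Q) = 9 + Q (I(G, Q) = Q + 9 = 9 + Q)
n(p, W) = -76 (n(p, W) = -2*38 = -76)
Y(a) = 1495 + 2*a² (Y(a) = (a² + a²) + 1495 = 2*a² + 1495 = 1495 + 2*a²)
J(d) = 380*d (J(d) = -(-380)*d = 380*d)
T(B) = 112 - B (T(B) = 121 - (9 + B) = 121 + (-9 - B) = 112 - B)
(-12963 + Y(-1853))/(T(-1599) + J(-1071)) = (-12963 + (1495 + 2*(-1853)²))/((112 - 1*(-1599)) + 380*(-1071)) = (-12963 + (1495 + 2*3433609))/((112 + 1599) - 406980) = (-12963 + (1495 + 6867218))/(1711 - 406980) = (-12963 + 6868713)/(-405269) = 6855750*(-1/405269) = -6855750/405269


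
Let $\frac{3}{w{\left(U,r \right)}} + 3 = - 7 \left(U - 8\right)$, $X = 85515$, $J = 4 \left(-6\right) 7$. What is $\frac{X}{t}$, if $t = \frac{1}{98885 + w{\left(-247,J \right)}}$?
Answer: $\frac{1674317881955}{198} \approx 8.4562 \cdot 10^{9}$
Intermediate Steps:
$J = -168$ ($J = \left(-24\right) 7 = -168$)
$w{\left(U,r \right)} = \frac{3}{53 - 7 U}$ ($w{\left(U,r \right)} = \frac{3}{-3 - 7 \left(U - 8\right)} = \frac{3}{-3 - 7 \left(-8 + U\right)} = \frac{3}{-3 - \left(-56 + 7 U\right)} = \frac{3}{53 - 7 U}$)
$t = \frac{594}{58737691}$ ($t = \frac{1}{98885 - \frac{3}{-53 + 7 \left(-247\right)}} = \frac{1}{98885 - \frac{3}{-53 - 1729}} = \frac{1}{98885 - \frac{3}{-1782}} = \frac{1}{98885 - - \frac{1}{594}} = \frac{1}{98885 + \frac{1}{594}} = \frac{1}{\frac{58737691}{594}} = \frac{594}{58737691} \approx 1.0113 \cdot 10^{-5}$)
$\frac{X}{t} = \frac{85515}{\frac{594}{58737691}} = 85515 \cdot \frac{58737691}{594} = \frac{1674317881955}{198}$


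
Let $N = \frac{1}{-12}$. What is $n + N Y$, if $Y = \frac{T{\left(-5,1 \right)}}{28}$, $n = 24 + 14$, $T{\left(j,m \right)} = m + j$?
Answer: $\frac{3193}{84} \approx 38.012$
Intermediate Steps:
$T{\left(j,m \right)} = j + m$
$N = - \frac{1}{12} \approx -0.083333$
$n = 38$
$Y = - \frac{1}{7}$ ($Y = \frac{-5 + 1}{28} = \left(-4\right) \frac{1}{28} = - \frac{1}{7} \approx -0.14286$)
$n + N Y = 38 - - \frac{1}{84} = 38 + \frac{1}{84} = \frac{3193}{84}$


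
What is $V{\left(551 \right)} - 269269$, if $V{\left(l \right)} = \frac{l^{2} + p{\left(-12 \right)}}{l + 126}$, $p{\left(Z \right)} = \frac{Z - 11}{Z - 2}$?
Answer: $- \frac{2547881145}{9478} \approx -2.6882 \cdot 10^{5}$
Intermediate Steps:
$p{\left(Z \right)} = \frac{-11 + Z}{-2 + Z}$
$V{\left(l \right)} = \frac{\frac{23}{14} + l^{2}}{126 + l}$ ($V{\left(l \right)} = \frac{l^{2} + \frac{-11 - 12}{-2 - 12}}{l + 126} = \frac{l^{2} + \frac{1}{-14} \left(-23\right)}{126 + l} = \frac{l^{2} - - \frac{23}{14}}{126 + l} = \frac{l^{2} + \frac{23}{14}}{126 + l} = \frac{\frac{23}{14} + l^{2}}{126 + l}$)
$V{\left(551 \right)} - 269269 = \frac{\frac{23}{14} + 551^{2}}{126 + 551} - 269269 = \frac{\frac{23}{14} + 303601}{677} - 269269 = \frac{1}{677} \cdot \frac{4250437}{14} - 269269 = \frac{4250437}{9478} - 269269 = - \frac{2547881145}{9478}$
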